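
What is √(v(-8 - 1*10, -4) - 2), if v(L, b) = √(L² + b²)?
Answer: √(-2 + 2*√85) ≈ 4.0545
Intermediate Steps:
√(v(-8 - 1*10, -4) - 2) = √(√((-8 - 1*10)² + (-4)²) - 2) = √(√((-8 - 10)² + 16) - 2) = √(√((-18)² + 16) - 2) = √(√(324 + 16) - 2) = √(√340 - 2) = √(2*√85 - 2) = √(-2 + 2*√85)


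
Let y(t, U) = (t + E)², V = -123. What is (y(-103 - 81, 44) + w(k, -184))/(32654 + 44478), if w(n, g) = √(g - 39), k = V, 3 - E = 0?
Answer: 32761/77132 + I*√223/77132 ≈ 0.42474 + 0.00019361*I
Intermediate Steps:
E = 3 (E = 3 - 1*0 = 3 + 0 = 3)
k = -123
w(n, g) = √(-39 + g)
y(t, U) = (3 + t)² (y(t, U) = (t + 3)² = (3 + t)²)
(y(-103 - 81, 44) + w(k, -184))/(32654 + 44478) = ((3 + (-103 - 81))² + √(-39 - 184))/(32654 + 44478) = ((3 - 184)² + √(-223))/77132 = ((-181)² + I*√223)*(1/77132) = (32761 + I*√223)*(1/77132) = 32761/77132 + I*√223/77132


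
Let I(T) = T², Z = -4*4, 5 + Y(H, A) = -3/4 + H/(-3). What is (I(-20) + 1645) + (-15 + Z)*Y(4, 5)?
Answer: 27175/12 ≈ 2264.6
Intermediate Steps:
Y(H, A) = -23/4 - H/3 (Y(H, A) = -5 + (-3/4 + H/(-3)) = -5 + (-3*¼ + H*(-⅓)) = -5 + (-¾ - H/3) = -23/4 - H/3)
Z = -16
(I(-20) + 1645) + (-15 + Z)*Y(4, 5) = ((-20)² + 1645) + (-15 - 16)*(-23/4 - ⅓*4) = (400 + 1645) - 31*(-23/4 - 4/3) = 2045 - 31*(-85/12) = 2045 + 2635/12 = 27175/12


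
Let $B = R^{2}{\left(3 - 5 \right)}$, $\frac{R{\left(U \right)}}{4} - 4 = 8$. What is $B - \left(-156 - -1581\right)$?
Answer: $879$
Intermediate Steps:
$R{\left(U \right)} = 48$ ($R{\left(U \right)} = 16 + 4 \cdot 8 = 16 + 32 = 48$)
$B = 2304$ ($B = 48^{2} = 2304$)
$B - \left(-156 - -1581\right) = 2304 - \left(-156 - -1581\right) = 2304 - \left(-156 + 1581\right) = 2304 - 1425 = 879$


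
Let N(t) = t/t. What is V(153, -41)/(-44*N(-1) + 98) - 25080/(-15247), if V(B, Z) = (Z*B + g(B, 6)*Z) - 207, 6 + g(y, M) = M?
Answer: -1804560/15247 ≈ -118.36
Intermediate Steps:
N(t) = 1
g(y, M) = -6 + M
V(B, Z) = -207 + B*Z (V(B, Z) = (Z*B + (-6 + 6)*Z) - 207 = (B*Z + 0*Z) - 207 = (B*Z + 0) - 207 = B*Z - 207 = -207 + B*Z)
V(153, -41)/(-44*N(-1) + 98) - 25080/(-15247) = (-207 + 153*(-41))/(-44*1 + 98) - 25080/(-15247) = (-207 - 6273)/(-44 + 98) - 25080*(-1/15247) = -6480/54 + 25080/15247 = -6480*1/54 + 25080/15247 = -120 + 25080/15247 = -1804560/15247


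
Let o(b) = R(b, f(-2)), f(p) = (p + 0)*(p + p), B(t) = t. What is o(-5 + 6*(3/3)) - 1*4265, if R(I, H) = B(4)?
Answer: -4261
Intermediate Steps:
f(p) = 2*p**2 (f(p) = p*(2*p) = 2*p**2)
R(I, H) = 4
o(b) = 4
o(-5 + 6*(3/3)) - 1*4265 = 4 - 1*4265 = 4 - 4265 = -4261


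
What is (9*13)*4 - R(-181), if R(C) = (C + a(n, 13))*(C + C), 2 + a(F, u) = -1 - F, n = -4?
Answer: -64692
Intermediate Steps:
a(F, u) = -3 - F (a(F, u) = -2 + (-1 - F) = -3 - F)
R(C) = 2*C*(1 + C) (R(C) = (C + (-3 - 1*(-4)))*(C + C) = (C + (-3 + 4))*(2*C) = (C + 1)*(2*C) = (1 + C)*(2*C) = 2*C*(1 + C))
(9*13)*4 - R(-181) = (9*13)*4 - 2*(-181)*(1 - 181) = 117*4 - 2*(-181)*(-180) = 468 - 1*65160 = 468 - 65160 = -64692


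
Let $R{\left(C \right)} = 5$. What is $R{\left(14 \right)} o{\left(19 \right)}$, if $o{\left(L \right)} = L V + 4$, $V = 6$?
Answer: $590$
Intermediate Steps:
$o{\left(L \right)} = 4 + 6 L$ ($o{\left(L \right)} = L 6 + 4 = 6 L + 4 = 4 + 6 L$)
$R{\left(14 \right)} o{\left(19 \right)} = 5 \left(4 + 6 \cdot 19\right) = 5 \left(4 + 114\right) = 5 \cdot 118 = 590$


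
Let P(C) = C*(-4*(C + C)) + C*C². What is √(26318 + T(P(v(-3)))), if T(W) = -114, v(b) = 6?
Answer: 2*√6551 ≈ 161.88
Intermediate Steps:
P(C) = C³ - 8*C² (P(C) = C*(-8*C) + C³ = -8*C² + C³ = C³ - 8*C²)
√(26318 + T(P(v(-3)))) = √(26318 - 114) = √26204 = 2*√6551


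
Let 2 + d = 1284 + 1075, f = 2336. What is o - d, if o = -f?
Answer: -4693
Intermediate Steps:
d = 2357 (d = -2 + (1284 + 1075) = -2 + 2359 = 2357)
o = -2336 (o = -1*2336 = -2336)
o - d = -2336 - 1*2357 = -2336 - 2357 = -4693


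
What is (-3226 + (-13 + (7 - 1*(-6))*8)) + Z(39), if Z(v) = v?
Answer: -3096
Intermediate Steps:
(-3226 + (-13 + (7 - 1*(-6))*8)) + Z(39) = (-3226 + (-13 + (7 - 1*(-6))*8)) + 39 = (-3226 + (-13 + (7 + 6)*8)) + 39 = (-3226 + (-13 + 13*8)) + 39 = (-3226 + (-13 + 104)) + 39 = (-3226 + 91) + 39 = -3135 + 39 = -3096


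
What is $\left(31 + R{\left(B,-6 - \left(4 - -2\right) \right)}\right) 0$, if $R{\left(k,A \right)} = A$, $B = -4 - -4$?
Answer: $0$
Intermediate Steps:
$B = 0$ ($B = -4 + 4 = 0$)
$\left(31 + R{\left(B,-6 - \left(4 - -2\right) \right)}\right) 0 = \left(31 - \left(10 + 2\right)\right) 0 = \left(31 - 12\right) 0 = 19 \cdot 0 = 0$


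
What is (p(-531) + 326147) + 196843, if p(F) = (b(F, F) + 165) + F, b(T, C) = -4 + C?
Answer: 522089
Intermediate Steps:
p(F) = 161 + 2*F (p(F) = ((-4 + F) + 165) + F = (161 + F) + F = 161 + 2*F)
(p(-531) + 326147) + 196843 = ((161 + 2*(-531)) + 326147) + 196843 = ((161 - 1062) + 326147) + 196843 = (-901 + 326147) + 196843 = 325246 + 196843 = 522089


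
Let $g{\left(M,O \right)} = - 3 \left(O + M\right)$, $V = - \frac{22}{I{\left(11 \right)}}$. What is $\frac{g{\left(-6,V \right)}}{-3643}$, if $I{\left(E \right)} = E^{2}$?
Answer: $- \frac{204}{40073} \approx -0.0050907$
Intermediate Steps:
$V = - \frac{2}{11}$ ($V = - \frac{22}{11^{2}} = - \frac{22}{121} = \left(-22\right) \frac{1}{121} = - \frac{2}{11} \approx -0.18182$)
$g{\left(M,O \right)} = - 3 M - 3 O$ ($g{\left(M,O \right)} = - 3 \left(M + O\right) = - 3 M - 3 O$)
$\frac{g{\left(-6,V \right)}}{-3643} = \frac{\left(-3\right) \left(-6\right) - - \frac{6}{11}}{-3643} = \left(18 + \frac{6}{11}\right) \left(- \frac{1}{3643}\right) = \frac{204}{11} \left(- \frac{1}{3643}\right) = - \frac{204}{40073}$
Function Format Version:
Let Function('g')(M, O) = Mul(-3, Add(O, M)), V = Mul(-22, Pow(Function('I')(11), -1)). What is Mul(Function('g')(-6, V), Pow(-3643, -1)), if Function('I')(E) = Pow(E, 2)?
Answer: Rational(-204, 40073) ≈ -0.0050907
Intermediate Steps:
V = Rational(-2, 11) (V = Mul(-22, Pow(Pow(11, 2), -1)) = Mul(-22, Pow(121, -1)) = Mul(-22, Rational(1, 121)) = Rational(-2, 11) ≈ -0.18182)
Function('g')(M, O) = Add(Mul(-3, M), Mul(-3, O)) (Function('g')(M, O) = Mul(-3, Add(M, O)) = Add(Mul(-3, M), Mul(-3, O)))
Mul(Function('g')(-6, V), Pow(-3643, -1)) = Mul(Add(Mul(-3, -6), Mul(-3, Rational(-2, 11))), Pow(-3643, -1)) = Mul(Add(18, Rational(6, 11)), Rational(-1, 3643)) = Mul(Rational(204, 11), Rational(-1, 3643)) = Rational(-204, 40073)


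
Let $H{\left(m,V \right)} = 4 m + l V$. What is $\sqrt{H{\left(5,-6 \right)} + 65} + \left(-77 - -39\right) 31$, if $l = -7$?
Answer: $-1178 + \sqrt{127} \approx -1166.7$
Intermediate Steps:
$H{\left(m,V \right)} = - 7 V + 4 m$ ($H{\left(m,V \right)} = 4 m - 7 V = - 7 V + 4 m$)
$\sqrt{H{\left(5,-6 \right)} + 65} + \left(-77 - -39\right) 31 = \sqrt{\left(\left(-7\right) \left(-6\right) + 4 \cdot 5\right) + 65} + \left(-77 - -39\right) 31 = \sqrt{\left(42 + 20\right) + 65} + \left(-77 + 39\right) 31 = \sqrt{62 + 65} - 1178 = \sqrt{127} - 1178 = -1178 + \sqrt{127}$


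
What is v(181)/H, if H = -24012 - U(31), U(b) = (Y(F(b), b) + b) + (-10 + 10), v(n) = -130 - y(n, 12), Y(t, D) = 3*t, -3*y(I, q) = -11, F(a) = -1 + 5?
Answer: 401/72165 ≈ 0.0055567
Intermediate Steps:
F(a) = 4
y(I, q) = 11/3 (y(I, q) = -⅓*(-11) = 11/3)
v(n) = -401/3 (v(n) = -130 - 1*11/3 = -130 - 11/3 = -401/3)
U(b) = 12 + b (U(b) = (3*4 + b) + (-10 + 10) = (12 + b) + 0 = 12 + b)
H = -24055 (H = -24012 - (12 + 31) = -24012 - 1*43 = -24012 - 43 = -24055)
v(181)/H = -401/3/(-24055) = -401/3*(-1/24055) = 401/72165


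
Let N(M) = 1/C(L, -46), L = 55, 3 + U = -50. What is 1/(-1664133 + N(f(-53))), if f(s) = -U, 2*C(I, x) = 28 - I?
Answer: -27/44931593 ≈ -6.0091e-7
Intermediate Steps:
U = -53 (U = -3 - 50 = -53)
C(I, x) = 14 - I/2 (C(I, x) = (28 - I)/2 = 14 - I/2)
f(s) = 53 (f(s) = -1*(-53) = 53)
N(M) = -2/27 (N(M) = 1/(14 - 1/2*55) = 1/(14 - 55/2) = 1/(-27/2) = -2/27)
1/(-1664133 + N(f(-53))) = 1/(-1664133 - 2/27) = 1/(-44931593/27) = -27/44931593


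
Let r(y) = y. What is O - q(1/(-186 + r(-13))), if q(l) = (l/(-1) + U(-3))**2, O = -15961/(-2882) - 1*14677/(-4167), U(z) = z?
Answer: 3912366427/43234550154 ≈ 0.090492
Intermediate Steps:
O = 9891691/1091754 (O = -15961*(-1/2882) - 14677*(-1/4167) = 1451/262 + 14677/4167 = 9891691/1091754 ≈ 9.0604)
q(l) = (-3 - l)**2 (q(l) = (l/(-1) - 3)**2 = (l*(-1) - 3)**2 = (-l - 3)**2 = (-3 - l)**2)
O - q(1/(-186 + r(-13))) = 9891691/1091754 - (3 + 1/(-186 - 13))**2 = 9891691/1091754 - (3 + 1/(-199))**2 = 9891691/1091754 - (3 - 1/199)**2 = 9891691/1091754 - (596/199)**2 = 9891691/1091754 - 1*355216/39601 = 9891691/1091754 - 355216/39601 = 3912366427/43234550154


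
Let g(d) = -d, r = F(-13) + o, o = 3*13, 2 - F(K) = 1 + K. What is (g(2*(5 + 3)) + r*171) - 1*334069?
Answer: -325022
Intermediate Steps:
F(K) = 1 - K (F(K) = 2 - (1 + K) = 2 + (-1 - K) = 1 - K)
o = 39
r = 53 (r = (1 - 1*(-13)) + 39 = (1 + 13) + 39 = 14 + 39 = 53)
(g(2*(5 + 3)) + r*171) - 1*334069 = (-2*(5 + 3) + 53*171) - 1*334069 = (-2*8 + 9063) - 334069 = (-1*16 + 9063) - 334069 = (-16 + 9063) - 334069 = 9047 - 334069 = -325022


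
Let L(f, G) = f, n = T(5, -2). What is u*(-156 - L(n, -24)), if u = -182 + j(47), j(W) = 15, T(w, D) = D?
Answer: 25718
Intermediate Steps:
n = -2
u = -167 (u = -182 + 15 = -167)
u*(-156 - L(n, -24)) = -167*(-156 - 1*(-2)) = -167*(-156 + 2) = -167*(-154) = 25718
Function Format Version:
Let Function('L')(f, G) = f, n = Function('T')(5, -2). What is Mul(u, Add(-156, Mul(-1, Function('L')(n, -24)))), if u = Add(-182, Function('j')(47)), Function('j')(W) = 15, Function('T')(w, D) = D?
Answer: 25718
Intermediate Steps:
n = -2
u = -167 (u = Add(-182, 15) = -167)
Mul(u, Add(-156, Mul(-1, Function('L')(n, -24)))) = Mul(-167, Add(-156, Mul(-1, -2))) = Mul(-167, Add(-156, 2)) = Mul(-167, -154) = 25718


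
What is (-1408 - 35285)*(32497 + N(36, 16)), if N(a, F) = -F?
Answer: -1191825333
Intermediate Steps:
(-1408 - 35285)*(32497 + N(36, 16)) = (-1408 - 35285)*(32497 - 1*16) = -36693*(32497 - 16) = -36693*32481 = -1191825333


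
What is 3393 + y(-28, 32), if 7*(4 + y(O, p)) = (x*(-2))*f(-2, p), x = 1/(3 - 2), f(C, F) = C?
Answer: 23727/7 ≈ 3389.6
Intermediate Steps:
x = 1 (x = 1/1 = 1)
y(O, p) = -24/7 (y(O, p) = -4 + ((1*(-2))*(-2))/7 = -4 + (-2*(-2))/7 = -4 + (⅐)*4 = -4 + 4/7 = -24/7)
3393 + y(-28, 32) = 3393 - 24/7 = 23727/7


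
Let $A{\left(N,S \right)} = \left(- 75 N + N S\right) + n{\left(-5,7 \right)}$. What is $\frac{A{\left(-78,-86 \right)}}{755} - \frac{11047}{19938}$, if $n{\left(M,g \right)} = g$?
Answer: $\frac{48436097}{3010638} \approx 16.088$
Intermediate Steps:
$A{\left(N,S \right)} = 7 - 75 N + N S$ ($A{\left(N,S \right)} = \left(- 75 N + N S\right) + 7 = 7 - 75 N + N S$)
$\frac{A{\left(-78,-86 \right)}}{755} - \frac{11047}{19938} = \frac{7 - -5850 - -6708}{755} - \frac{11047}{19938} = \left(7 + 5850 + 6708\right) \frac{1}{755} - \frac{11047}{19938} = 12565 \cdot \frac{1}{755} - \frac{11047}{19938} = \frac{2513}{151} - \frac{11047}{19938} = \frac{48436097}{3010638}$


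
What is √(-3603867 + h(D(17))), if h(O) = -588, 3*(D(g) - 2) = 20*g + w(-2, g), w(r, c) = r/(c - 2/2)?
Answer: 3*I*√400495 ≈ 1898.5*I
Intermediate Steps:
w(r, c) = r/(-1 + c) (w(r, c) = r/(c - 2*½) = r/(c - 1) = r/(-1 + c))
D(g) = 2 - 2/(3*(-1 + g)) + 20*g/3 (D(g) = 2 + (20*g - 2/(-1 + g))/3 = 2 + (-2/(-1 + g) + 20*g)/3 = 2 + (-2/(3*(-1 + g)) + 20*g/3) = 2 - 2/(3*(-1 + g)) + 20*g/3)
√(-3603867 + h(D(17))) = √(-3603867 - 588) = √(-3604455) = 3*I*√400495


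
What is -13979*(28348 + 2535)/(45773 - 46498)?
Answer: 431713457/725 ≈ 5.9547e+5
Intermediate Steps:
-13979*(28348 + 2535)/(45773 - 46498) = -13979/((-725/30883)) = -13979/((-725*1/30883)) = -13979/(-725/30883) = -13979*(-30883/725) = 431713457/725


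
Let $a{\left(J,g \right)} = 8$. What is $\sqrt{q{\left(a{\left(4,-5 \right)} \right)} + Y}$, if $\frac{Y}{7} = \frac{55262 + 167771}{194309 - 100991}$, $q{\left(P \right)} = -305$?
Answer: $\frac{i \sqrt{2510325028362}}{93318} \approx 16.979 i$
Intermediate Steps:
$Y = \frac{1561231}{93318}$ ($Y = 7 \frac{55262 + 167771}{194309 - 100991} = 7 \cdot \frac{223033}{93318} = \frac{1561231}{93318} \approx 16.73$)
$\sqrt{q{\left(a{\left(4,-5 \right)} \right)} + Y} = \sqrt{-305 + \frac{1561231}{93318}} = \sqrt{- \frac{26900759}{93318}} = \frac{i \sqrt{2510325028362}}{93318}$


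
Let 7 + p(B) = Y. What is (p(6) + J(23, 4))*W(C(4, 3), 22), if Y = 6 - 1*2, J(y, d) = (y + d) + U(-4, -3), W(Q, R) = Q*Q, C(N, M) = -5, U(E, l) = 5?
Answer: 725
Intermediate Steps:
W(Q, R) = Q²
J(y, d) = 5 + d + y (J(y, d) = (y + d) + 5 = (d + y) + 5 = 5 + d + y)
Y = 4 (Y = 6 - 2 = 4)
p(B) = -3 (p(B) = -7 + 4 = -3)
(p(6) + J(23, 4))*W(C(4, 3), 22) = (-3 + (5 + 4 + 23))*(-5)² = (-3 + 32)*25 = 29*25 = 725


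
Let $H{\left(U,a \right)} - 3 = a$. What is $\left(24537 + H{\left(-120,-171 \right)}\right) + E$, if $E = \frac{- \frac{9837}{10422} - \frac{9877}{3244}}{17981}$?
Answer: $\frac{823021071251335}{33773280756} \approx 24369.0$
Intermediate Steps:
$H{\left(U,a \right)} = 3 + a$
$E = - \frac{7491629}{33773280756}$ ($E = \left(\left(-9837\right) \frac{1}{10422} - \frac{9877}{3244}\right) \frac{1}{17981} = \left(- \frac{1093}{1158} - \frac{9877}{3244}\right) \frac{1}{17981} = \left(- \frac{7491629}{1878276}\right) \frac{1}{17981} = - \frac{7491629}{33773280756} \approx -0.00022182$)
$\left(24537 + H{\left(-120,-171 \right)}\right) + E = \left(24537 + \left(3 - 171\right)\right) - \frac{7491629}{33773280756} = \left(24537 - 168\right) - \frac{7491629}{33773280756} = 24369 - \frac{7491629}{33773280756} = \frac{823021071251335}{33773280756}$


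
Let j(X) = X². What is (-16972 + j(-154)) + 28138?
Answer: 34882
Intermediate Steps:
(-16972 + j(-154)) + 28138 = (-16972 + (-154)²) + 28138 = (-16972 + 23716) + 28138 = 6744 + 28138 = 34882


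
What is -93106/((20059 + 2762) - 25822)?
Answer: 93106/3001 ≈ 31.025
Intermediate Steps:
-93106/((20059 + 2762) - 25822) = -93106/(22821 - 25822) = -93106/(-3001) = -93106*(-1/3001) = 93106/3001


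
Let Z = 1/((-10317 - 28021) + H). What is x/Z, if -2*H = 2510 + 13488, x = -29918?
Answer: 1386310366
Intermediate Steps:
H = -7999 (H = -(2510 + 13488)/2 = -½*15998 = -7999)
Z = -1/46337 (Z = 1/((-10317 - 28021) - 7999) = 1/(-38338 - 7999) = 1/(-46337) = -1/46337 ≈ -2.1581e-5)
x/Z = -29918/(-1/46337) = -29918*(-46337) = 1386310366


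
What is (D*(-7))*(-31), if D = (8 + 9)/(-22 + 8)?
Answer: -527/2 ≈ -263.50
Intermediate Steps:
D = -17/14 (D = 17/(-14) = 17*(-1/14) = -17/14 ≈ -1.2143)
(D*(-7))*(-31) = -17/14*(-7)*(-31) = (17/2)*(-31) = -527/2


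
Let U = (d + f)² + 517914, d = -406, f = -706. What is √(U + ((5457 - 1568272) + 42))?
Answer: √191685 ≈ 437.82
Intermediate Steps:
U = 1754458 (U = (-406 - 706)² + 517914 = (-1112)² + 517914 = 1236544 + 517914 = 1754458)
√(U + ((5457 - 1568272) + 42)) = √(1754458 + ((5457 - 1568272) + 42)) = √(1754458 + (-1562815 + 42)) = √(1754458 - 1562773) = √191685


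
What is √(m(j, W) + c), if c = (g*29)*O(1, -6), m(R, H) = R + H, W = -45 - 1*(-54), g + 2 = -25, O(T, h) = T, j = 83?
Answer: I*√691 ≈ 26.287*I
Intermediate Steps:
g = -27 (g = -2 - 25 = -27)
W = 9 (W = -45 + 54 = 9)
m(R, H) = H + R
c = -783 (c = -27*29*1 = -783*1 = -783)
√(m(j, W) + c) = √((9 + 83) - 783) = √(92 - 783) = √(-691) = I*√691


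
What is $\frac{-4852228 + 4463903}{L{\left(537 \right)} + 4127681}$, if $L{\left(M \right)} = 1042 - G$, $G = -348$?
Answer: $- \frac{388325}{4129071} \approx -0.094047$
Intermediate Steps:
$L{\left(M \right)} = 1390$ ($L{\left(M \right)} = 1042 - -348 = 1042 + 348 = 1390$)
$\frac{-4852228 + 4463903}{L{\left(537 \right)} + 4127681} = \frac{-4852228 + 4463903}{1390 + 4127681} = - \frac{388325}{4129071}$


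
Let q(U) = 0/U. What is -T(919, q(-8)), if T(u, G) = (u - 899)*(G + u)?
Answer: -18380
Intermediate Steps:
q(U) = 0
T(u, G) = (-899 + u)*(G + u)
-T(919, q(-8)) = -(919² - 899*0 - 899*919 + 0*919) = -(844561 + 0 - 826181 + 0) = -1*18380 = -18380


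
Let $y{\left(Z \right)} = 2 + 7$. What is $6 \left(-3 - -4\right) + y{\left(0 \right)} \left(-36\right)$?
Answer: $-318$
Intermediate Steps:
$y{\left(Z \right)} = 9$
$6 \left(-3 - -4\right) + y{\left(0 \right)} \left(-36\right) = 6 \left(-3 - -4\right) + 9 \left(-36\right) = 6 \left(-3 + 4\right) - 324 = 6 \cdot 1 - 324 = 6 - 324 = -318$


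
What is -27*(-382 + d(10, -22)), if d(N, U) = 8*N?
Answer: 8154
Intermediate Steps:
-27*(-382 + d(10, -22)) = -27*(-382 + 8*10) = -27*(-382 + 80) = -27*(-302) = 8154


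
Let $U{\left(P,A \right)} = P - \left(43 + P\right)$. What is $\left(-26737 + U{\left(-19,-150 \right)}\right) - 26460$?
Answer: $-53240$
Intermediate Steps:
$U{\left(P,A \right)} = -43$ ($U{\left(P,A \right)} = P - \left(43 + P\right) = -43$)
$\left(-26737 + U{\left(-19,-150 \right)}\right) - 26460 = \left(-26737 - 43\right) - 26460 = -26780 - 26460 = -53240$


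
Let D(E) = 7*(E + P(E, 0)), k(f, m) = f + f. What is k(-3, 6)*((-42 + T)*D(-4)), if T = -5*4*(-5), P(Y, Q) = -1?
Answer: 12180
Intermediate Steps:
k(f, m) = 2*f
T = 100 (T = -20*(-5) = 100)
D(E) = -7 + 7*E (D(E) = 7*(E - 1) = 7*(-1 + E) = -7 + 7*E)
k(-3, 6)*((-42 + T)*D(-4)) = (2*(-3))*((-42 + 100)*(-7 + 7*(-4))) = -348*(-7 - 28) = -348*(-35) = -6*(-2030) = 12180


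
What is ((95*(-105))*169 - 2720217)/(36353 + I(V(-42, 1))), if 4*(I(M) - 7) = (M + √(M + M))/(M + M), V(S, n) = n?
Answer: -603114992448/4977162127 + 2073408*√2/4977162127 ≈ -121.18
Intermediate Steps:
I(M) = 7 + (M + √2*√M)/(8*M) (I(M) = 7 + ((M + √(M + M))/(M + M))/4 = 7 + ((M + √(2*M))/((2*M)))/4 = 7 + ((M + √2*√M)*(1/(2*M)))/4 = 7 + ((M + √2*√M)/(2*M))/4 = 7 + (M + √2*√M)/(8*M))
((95*(-105))*169 - 2720217)/(36353 + I(V(-42, 1))) = ((95*(-105))*169 - 2720217)/(36353 + (57/8 + √2/(8*√1))) = (-9975*169 - 2720217)/(36353 + (57/8 + (⅛)*√2*1)) = (-1685775 - 2720217)/(36353 + (57/8 + √2/8)) = -4405992/(290881/8 + √2/8)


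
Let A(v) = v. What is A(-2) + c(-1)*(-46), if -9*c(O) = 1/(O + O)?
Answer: -41/9 ≈ -4.5556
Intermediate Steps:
c(O) = -1/(18*O) (c(O) = -1/(9*(O + O)) = -1/(2*O)/9 = -1/(18*O))
A(-2) + c(-1)*(-46) = -2 - 1/18/(-1)*(-46) = -2 - 1/18*(-1)*(-46) = -2 + (1/18)*(-46) = -2 - 23/9 = -41/9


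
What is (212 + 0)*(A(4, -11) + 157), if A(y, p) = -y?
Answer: 32436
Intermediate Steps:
(212 + 0)*(A(4, -11) + 157) = (212 + 0)*(-1*4 + 157) = 212*(-4 + 157) = 212*153 = 32436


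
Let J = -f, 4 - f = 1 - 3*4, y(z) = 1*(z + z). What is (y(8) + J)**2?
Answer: 1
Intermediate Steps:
y(z) = 2*z (y(z) = 1*(2*z) = 2*z)
f = 15 (f = 4 - (1 - 3*4) = 4 - (1 - 12) = 4 - 1*(-11) = 4 + 11 = 15)
J = -15 (J = -1*15 = -15)
(y(8) + J)**2 = (2*8 - 15)**2 = (16 - 15)**2 = 1**2 = 1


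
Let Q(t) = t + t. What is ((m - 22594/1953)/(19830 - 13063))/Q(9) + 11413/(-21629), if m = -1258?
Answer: -1384317045553/2572630237611 ≈ -0.53809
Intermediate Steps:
Q(t) = 2*t
((m - 22594/1953)/(19830 - 13063))/Q(9) + 11413/(-21629) = ((-1258 - 22594/1953)/(19830 - 13063))/((2*9)) + 11413/(-21629) = ((-1258 - 22594*1/1953)/6767)/18 + 11413*(-1/21629) = ((-1258 - 22594/1953)*(1/6767))*(1/18) - 11413/21629 = -2479468/1953*1/6767*(1/18) - 11413/21629 = -2479468/13215951*1/18 - 11413/21629 = -1239734/118943559 - 11413/21629 = -1384317045553/2572630237611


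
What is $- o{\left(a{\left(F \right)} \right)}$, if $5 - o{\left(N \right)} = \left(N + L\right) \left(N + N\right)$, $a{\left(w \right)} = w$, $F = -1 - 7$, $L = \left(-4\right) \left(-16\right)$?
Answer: $-901$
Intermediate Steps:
$L = 64$
$F = -8$ ($F = -1 - 7 = -8$)
$o{\left(N \right)} = 5 - 2 N \left(64 + N\right)$ ($o{\left(N \right)} = 5 - \left(N + 64\right) \left(N + N\right) = 5 - \left(64 + N\right) 2 N = 5 - 2 N \left(64 + N\right)$)
$- o{\left(a{\left(F \right)} \right)} = - (5 - -1024 - 2 \left(-8\right)^{2}) = - (5 + 1024 - 128) = \left(-1\right) 901 = -901$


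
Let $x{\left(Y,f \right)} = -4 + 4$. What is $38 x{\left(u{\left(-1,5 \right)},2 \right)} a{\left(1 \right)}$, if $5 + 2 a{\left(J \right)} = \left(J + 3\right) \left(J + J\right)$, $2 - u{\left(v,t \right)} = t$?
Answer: $0$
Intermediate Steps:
$u{\left(v,t \right)} = 2 - t$
$x{\left(Y,f \right)} = 0$
$a{\left(J \right)} = - \frac{5}{2} + J \left(3 + J\right)$ ($a{\left(J \right)} = - \frac{5}{2} + \frac{\left(J + 3\right) \left(J + J\right)}{2} = - \frac{5}{2} + \frac{\left(3 + J\right) 2 J}{2} = - \frac{5}{2} + \frac{2 J \left(3 + J\right)}{2} = - \frac{5}{2} + J \left(3 + J\right)$)
$38 x{\left(u{\left(-1,5 \right)},2 \right)} a{\left(1 \right)} = 38 \cdot 0 \left(- \frac{5}{2} + 1^{2} + 3 \cdot 1\right) = 0 \left(- \frac{5}{2} + 1 + 3\right) = 0 \cdot \frac{3}{2} = 0$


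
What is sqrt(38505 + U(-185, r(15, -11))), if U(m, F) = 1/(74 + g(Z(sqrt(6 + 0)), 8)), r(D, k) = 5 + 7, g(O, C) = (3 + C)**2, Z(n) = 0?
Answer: 2*sqrt(366038205)/195 ≈ 196.23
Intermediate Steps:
r(D, k) = 12
U(m, F) = 1/195 (U(m, F) = 1/(74 + (3 + 8)**2) = 1/(74 + 11**2) = 1/(74 + 121) = 1/195)
sqrt(38505 + U(-185, r(15, -11))) = sqrt(38505 + 1/195) = sqrt(7508476/195) = 2*sqrt(366038205)/195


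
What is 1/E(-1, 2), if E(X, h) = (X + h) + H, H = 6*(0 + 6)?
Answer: 1/37 ≈ 0.027027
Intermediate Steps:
H = 36 (H = 6*6 = 36)
E(X, h) = 36 + X + h (E(X, h) = (X + h) + 36 = 36 + X + h)
1/E(-1, 2) = 1/(36 - 1 + 2) = 1/37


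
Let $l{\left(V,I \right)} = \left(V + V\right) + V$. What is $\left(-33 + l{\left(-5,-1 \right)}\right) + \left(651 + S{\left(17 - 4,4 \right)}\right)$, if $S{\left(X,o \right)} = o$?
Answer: $607$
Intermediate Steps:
$l{\left(V,I \right)} = 3 V$ ($l{\left(V,I \right)} = 2 V + V = 3 V$)
$\left(-33 + l{\left(-5,-1 \right)}\right) + \left(651 + S{\left(17 - 4,4 \right)}\right) = \left(-33 + 3 \left(-5\right)\right) + \left(651 + 4\right) = \left(-33 - 15\right) + 655 = -48 + 655 = 607$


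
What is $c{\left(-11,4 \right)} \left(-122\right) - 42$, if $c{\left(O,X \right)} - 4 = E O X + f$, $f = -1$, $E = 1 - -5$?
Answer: $31800$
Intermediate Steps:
$E = 6$ ($E = 1 + 5 = 6$)
$c{\left(O,X \right)} = 3 + 6 O X$ ($c{\left(O,X \right)} = 4 + \left(6 O X - 1\right) = 4 + \left(-1 + 6 O X\right) = 3 + 6 O X$)
$c{\left(-11,4 \right)} \left(-122\right) - 42 = \left(3 + 6 \left(-11\right) 4\right) \left(-122\right) - 42 = \left(3 - 264\right) \left(-122\right) - 42 = \left(-261\right) \left(-122\right) - 42 = 31842 - 42 = 31800$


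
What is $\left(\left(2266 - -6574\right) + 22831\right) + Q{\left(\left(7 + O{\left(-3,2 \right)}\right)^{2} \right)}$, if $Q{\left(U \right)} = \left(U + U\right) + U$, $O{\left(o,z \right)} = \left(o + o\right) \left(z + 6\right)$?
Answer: $36714$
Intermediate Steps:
$O{\left(o,z \right)} = 2 o \left(6 + z\right)$
$Q{\left(U \right)} = 3 U$ ($Q{\left(U \right)} = 2 U + U = 3 U$)
$\left(\left(2266 - -6574\right) + 22831\right) + Q{\left(\left(7 + O{\left(-3,2 \right)}\right)^{2} \right)} = \left(\left(2266 - -6574\right) + 22831\right) + 3 \left(7 + 2 \left(-3\right) \left(6 + 2\right)\right)^{2} = \left(\left(2266 + 6574\right) + 22831\right) + 3 \left(7 + 2 \left(-3\right) 8\right)^{2} = \left(8840 + 22831\right) + 3 \left(7 - 48\right)^{2} = 31671 + 3 \left(-41\right)^{2} = 31671 + 3 \cdot 1681 = 31671 + 5043 = 36714$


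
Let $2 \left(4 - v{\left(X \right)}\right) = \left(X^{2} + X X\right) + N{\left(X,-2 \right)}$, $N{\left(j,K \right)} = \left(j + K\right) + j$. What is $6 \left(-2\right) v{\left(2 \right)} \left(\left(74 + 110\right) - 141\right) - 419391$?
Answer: $-418875$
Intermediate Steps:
$N{\left(j,K \right)} = K + 2 j$ ($N{\left(j,K \right)} = \left(K + j\right) + j = K + 2 j$)
$v{\left(X \right)} = 5 - X - X^{2}$ ($v{\left(X \right)} = 4 - \frac{\left(X^{2} + X X\right) + \left(-2 + 2 X\right)}{2} = 4 - \frac{\left(X^{2} + X^{2}\right) + \left(-2 + 2 X\right)}{2} = 4 - \frac{2 X^{2} + \left(-2 + 2 X\right)}{2} = 4 - \frac{-2 + 2 X + 2 X^{2}}{2} = 4 - \left(-1 + X + X^{2}\right) = 5 - X - X^{2}$)
$6 \left(-2\right) v{\left(2 \right)} \left(\left(74 + 110\right) - 141\right) - 419391 = 6 \left(-2\right) \left(5 - 2 - 2^{2}\right) \left(\left(74 + 110\right) - 141\right) - 419391 = - 12 \left(5 - 2 - 4\right) \left(184 - 141\right) - 419391 = - 12 \left(5 - 2 - 4\right) 43 - 419391 = \left(-12\right) \left(-1\right) 43 - 419391 = 12 \cdot 43 - 419391 = 516 - 419391 = -418875$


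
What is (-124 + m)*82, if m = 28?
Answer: -7872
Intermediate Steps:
(-124 + m)*82 = (-124 + 28)*82 = -96*82 = -7872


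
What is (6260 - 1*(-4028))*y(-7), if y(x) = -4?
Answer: -41152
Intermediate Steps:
(6260 - 1*(-4028))*y(-7) = (6260 - 1*(-4028))*(-4) = (6260 + 4028)*(-4) = 10288*(-4) = -41152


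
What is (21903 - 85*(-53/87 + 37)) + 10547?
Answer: 2554040/87 ≈ 29357.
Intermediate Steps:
(21903 - 85*(-53/87 + 37)) + 10547 = (21903 - 85*3166/87) + 10547 = (21903 - 269110/87) + 10547 = 1636451/87 + 10547 = 2554040/87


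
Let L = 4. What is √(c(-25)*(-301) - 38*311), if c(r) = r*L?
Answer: √18282 ≈ 135.21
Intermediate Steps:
c(r) = 4*r (c(r) = r*4 = 4*r)
√(c(-25)*(-301) - 38*311) = √((4*(-25))*(-301) - 38*311) = √(-100*(-301) - 11818) = √(30100 - 11818) = √18282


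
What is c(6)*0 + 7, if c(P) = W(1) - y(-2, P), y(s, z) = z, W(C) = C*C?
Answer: 7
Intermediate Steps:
W(C) = C²
c(P) = 1 - P (c(P) = 1² - P = 1 - P)
c(6)*0 + 7 = (1 - 1*6)*0 + 7 = (1 - 6)*0 + 7 = -5*0 + 7 = 0 + 7 = 7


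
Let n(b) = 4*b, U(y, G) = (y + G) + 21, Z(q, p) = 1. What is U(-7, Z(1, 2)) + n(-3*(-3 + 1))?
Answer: 39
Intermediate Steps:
U(y, G) = 21 + G + y (U(y, G) = (G + y) + 21 = 21 + G + y)
U(-7, Z(1, 2)) + n(-3*(-3 + 1)) = (21 + 1 - 7) + 4*(-3*(-3 + 1)) = 15 + 4*(-3*(-2)) = 15 + 4*6 = 15 + 24 = 39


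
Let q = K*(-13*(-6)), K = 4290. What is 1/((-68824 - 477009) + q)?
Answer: -1/211213 ≈ -4.7346e-6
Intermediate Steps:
q = 334620 (q = 4290*(-13*(-6)) = 4290*78 = 334620)
1/((-68824 - 477009) + q) = 1/((-68824 - 477009) + 334620) = 1/(-545833 + 334620) = 1/(-211213) = -1/211213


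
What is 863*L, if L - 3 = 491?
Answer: 426322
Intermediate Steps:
L = 494 (L = 3 + 491 = 494)
863*L = 863*494 = 426322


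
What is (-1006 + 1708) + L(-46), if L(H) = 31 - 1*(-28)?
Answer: 761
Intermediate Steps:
L(H) = 59 (L(H) = 31 + 28 = 59)
(-1006 + 1708) + L(-46) = (-1006 + 1708) + 59 = 702 + 59 = 761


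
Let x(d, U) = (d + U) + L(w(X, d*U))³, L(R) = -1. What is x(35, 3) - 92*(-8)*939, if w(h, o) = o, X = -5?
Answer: 691141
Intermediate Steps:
x(d, U) = -1 + U + d (x(d, U) = (d + U) + (-1)³ = (U + d) - 1 = -1 + U + d)
x(35, 3) - 92*(-8)*939 = (-1 + 3 + 35) - 92*(-8)*939 = 37 + 736*939 = 37 + 691104 = 691141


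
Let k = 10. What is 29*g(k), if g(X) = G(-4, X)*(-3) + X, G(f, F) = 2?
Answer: 116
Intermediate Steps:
g(X) = -6 + X (g(X) = 2*(-3) + X = -6 + X)
29*g(k) = 29*(-6 + 10) = 29*4 = 116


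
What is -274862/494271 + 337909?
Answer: 167018344477/494271 ≈ 3.3791e+5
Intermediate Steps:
-274862/494271 + 337909 = 167018344477/494271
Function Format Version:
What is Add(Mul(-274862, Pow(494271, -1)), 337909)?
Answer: Rational(167018344477, 494271) ≈ 3.3791e+5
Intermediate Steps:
Add(Mul(-274862, Pow(494271, -1)), 337909) = Add(Mul(-274862, Rational(1, 494271)), 337909) = Add(Rational(-274862, 494271), 337909) = Rational(167018344477, 494271)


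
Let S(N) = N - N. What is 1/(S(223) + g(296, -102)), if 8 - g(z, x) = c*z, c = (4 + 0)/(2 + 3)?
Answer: -5/1144 ≈ -0.0043706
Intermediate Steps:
c = ⅘ (c = 4/5 = 4*(⅕) = ⅘ ≈ 0.80000)
S(N) = 0
g(z, x) = 8 - 4*z/5
1/(S(223) + g(296, -102)) = 1/(0 + (8 - ⅘*296)) = 1/(0 + (8 - 1184/5)) = 1/(0 - 1144/5) = 1/(-1144/5) = -5/1144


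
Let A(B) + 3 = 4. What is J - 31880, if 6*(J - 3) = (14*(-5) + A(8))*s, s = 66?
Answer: -32636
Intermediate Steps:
A(B) = 1 (A(B) = -3 + 4 = 1)
J = -756 (J = 3 + ((14*(-5) + 1)*66)/6 = 3 + ((-70 + 1)*66)/6 = 3 + (-69*66)/6 = 3 + (1/6)*(-4554) = 3 - 759 = -756)
J - 31880 = -756 - 31880 = -32636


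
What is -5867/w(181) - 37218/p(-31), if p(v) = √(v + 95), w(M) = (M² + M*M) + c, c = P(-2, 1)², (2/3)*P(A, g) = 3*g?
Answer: -4878796793/1048676 ≈ -4652.3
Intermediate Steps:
P(A, g) = 9*g/2 (P(A, g) = 3*(3*g)/2 = 9*g/2)
c = 81/4 (c = ((9/2)*1)² = (9/2)² = 81/4 ≈ 20.250)
w(M) = 81/4 + 2*M² (w(M) = (M² + M*M) + 81/4 = (M² + M²) + 81/4 = 2*M² + 81/4 = 81/4 + 2*M²)
p(v) = √(95 + v)
-5867/w(181) - 37218/p(-31) = -5867/(81/4 + 2*181²) - 37218/√(95 - 31) = -5867/(81/4 + 2*32761) - 37218/(√64) = -5867/(81/4 + 65522) - 37218/8 = -5867/262169/4 - 37218*⅛ = -5867*4/262169 - 18609/4 = -23468/262169 - 18609/4 = -4878796793/1048676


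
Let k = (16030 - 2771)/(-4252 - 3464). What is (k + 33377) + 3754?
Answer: 286489537/7716 ≈ 37129.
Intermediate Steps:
k = -13259/7716 (k = 13259/(-7716) = 13259*(-1/7716) = -13259/7716 ≈ -1.7184)
(k + 33377) + 3754 = (-13259/7716 + 33377) + 3754 = 257523673/7716 + 3754 = 286489537/7716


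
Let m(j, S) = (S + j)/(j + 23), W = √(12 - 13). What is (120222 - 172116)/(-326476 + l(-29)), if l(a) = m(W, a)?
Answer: 4489685849862/28245660756077 + 1349244*I/28245660756077 ≈ 0.15895 + 4.7768e-8*I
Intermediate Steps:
W = I (W = √(-1) = I ≈ 1.0*I)
m(j, S) = (S + j)/(23 + j)
l(a) = (23 - I)*(I + a)/530 (l(a) = (a + I)/(23 + I) = ((23 - I)/530)*(I + a) = (23 - I)*(I + a)/530)
(120222 - 172116)/(-326476 + l(-29)) = (120222 - 172116)/(-326476 + (23 - I)*(I - 29)/530) = -51894/(-326476 + (23 - I)*(-29 + I)/530) = -51894/(-326476 + (-29 + I)*(23 - I)/530)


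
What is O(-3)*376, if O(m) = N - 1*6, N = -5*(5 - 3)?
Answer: -6016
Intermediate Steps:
N = -10 (N = -5*2 = -10)
O(m) = -16 (O(m) = -10 - 1*6 = -10 - 6 = -16)
O(-3)*376 = -16*376 = -6016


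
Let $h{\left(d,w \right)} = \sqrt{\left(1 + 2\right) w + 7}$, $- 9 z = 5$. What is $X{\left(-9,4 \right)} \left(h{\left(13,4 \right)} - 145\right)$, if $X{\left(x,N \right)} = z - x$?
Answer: $- \frac{11020}{9} + \frac{76 \sqrt{19}}{9} \approx -1187.6$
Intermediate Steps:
$z = - \frac{5}{9}$ ($z = \left(- \frac{1}{9}\right) 5 = - \frac{5}{9} \approx -0.55556$)
$h{\left(d,w \right)} = \sqrt{7 + 3 w}$ ($h{\left(d,w \right)} = \sqrt{3 w + 7} = \sqrt{7 + 3 w}$)
$X{\left(x,N \right)} = - \frac{5}{9} - x$
$X{\left(-9,4 \right)} \left(h{\left(13,4 \right)} - 145\right) = \left(- \frac{5}{9} - -9\right) \left(\sqrt{7 + 3 \cdot 4} - 145\right) = \left(- \frac{5}{9} + 9\right) \left(\sqrt{7 + 12} - 145\right) = \frac{76 \left(\sqrt{19} - 145\right)}{9} = \frac{76 \left(-145 + \sqrt{19}\right)}{9} = - \frac{11020}{9} + \frac{76 \sqrt{19}}{9}$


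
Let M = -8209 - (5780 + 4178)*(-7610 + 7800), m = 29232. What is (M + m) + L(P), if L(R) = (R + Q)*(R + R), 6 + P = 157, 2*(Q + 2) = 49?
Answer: -1818600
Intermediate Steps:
Q = 45/2 (Q = -2 + (1/2)*49 = -2 + 49/2 = 45/2 ≈ 22.500)
P = 151 (P = -6 + 157 = 151)
L(R) = 2*R*(45/2 + R) (L(R) = (R + 45/2)*(R + R) = (45/2 + R)*(2*R) = 2*R*(45/2 + R))
M = -1900229 (M = -8209 - 9958*190 = -8209 - 1*1892020 = -8209 - 1892020 = -1900229)
(M + m) + L(P) = (-1900229 + 29232) + 151*(45 + 2*151) = -1870997 + 151*(45 + 302) = -1870997 + 151*347 = -1870997 + 52397 = -1818600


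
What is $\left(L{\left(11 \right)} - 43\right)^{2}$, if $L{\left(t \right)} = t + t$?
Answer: $441$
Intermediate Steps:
$L{\left(t \right)} = 2 t$
$\left(L{\left(11 \right)} - 43\right)^{2} = \left(2 \cdot 11 - 43\right)^{2} = \left(22 - 43\right)^{2} = \left(-21\right)^{2} = 441$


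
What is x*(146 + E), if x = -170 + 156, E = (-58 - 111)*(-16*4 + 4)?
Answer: -144004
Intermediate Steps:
E = 10140 (E = -169*(-64 + 4) = -169*(-60) = 10140)
x = -14
x*(146 + E) = -14*(146 + 10140) = -14*10286 = -144004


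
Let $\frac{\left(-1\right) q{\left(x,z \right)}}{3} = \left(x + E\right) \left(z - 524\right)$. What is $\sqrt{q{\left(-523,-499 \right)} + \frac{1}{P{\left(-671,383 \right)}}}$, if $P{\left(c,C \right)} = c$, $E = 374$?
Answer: $\frac{4 i \sqrt{12867915962}}{671} \approx 676.23 i$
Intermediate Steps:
$q{\left(x,z \right)} = - 3 \left(-524 + z\right) \left(374 + x\right)$ ($q{\left(x,z \right)} = - 3 \left(x + 374\right) \left(z - 524\right) = - 3 \left(374 + x\right) \left(-524 + z\right) = - 3 \left(-524 + z\right) \left(374 + x\right)$)
$\sqrt{q{\left(-523,-499 \right)} + \frac{1}{P{\left(-671,383 \right)}}} = \sqrt{\left(587928 - -559878 + 1572 \left(-523\right) - \left(-1569\right) \left(-499\right)\right) + \frac{1}{-671}} = \sqrt{\left(587928 + 559878 - 822156 - 782931\right) - \frac{1}{671}} = \sqrt{-457281 - \frac{1}{671}} = \sqrt{- \frac{306835552}{671}} = \frac{4 i \sqrt{12867915962}}{671}$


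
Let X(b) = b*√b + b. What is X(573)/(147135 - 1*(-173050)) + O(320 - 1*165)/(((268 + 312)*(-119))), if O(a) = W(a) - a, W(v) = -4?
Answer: 3618315/883966748 + 573*√573/320185 ≈ 0.046931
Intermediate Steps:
O(a) = -4 - a
X(b) = b + b^(3/2) (X(b) = b^(3/2) + b = b + b^(3/2))
X(573)/(147135 - 1*(-173050)) + O(320 - 1*165)/(((268 + 312)*(-119))) = (573 + 573^(3/2))/(147135 - 1*(-173050)) + (-4 - (320 - 1*165))/(((268 + 312)*(-119))) = (573 + 573*√573)/(147135 + 173050) + (-4 - (320 - 165))/((580*(-119))) = (573 + 573*√573)/320185 + (-4 - 1*155)/(-69020) = (573 + 573*√573)*(1/320185) + (-4 - 155)*(-1/69020) = (573/320185 + 573*√573/320185) - 159*(-1/69020) = (573/320185 + 573*√573/320185) + 159/69020 = 3618315/883966748 + 573*√573/320185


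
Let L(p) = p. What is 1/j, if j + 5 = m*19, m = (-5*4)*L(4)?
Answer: -1/1525 ≈ -0.00065574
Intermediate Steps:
m = -80 (m = -5*4*4 = -20*4 = -80)
j = -1525 (j = -5 - 80*19 = -5 - 1520 = -1525)
1/j = 1/(-1525) = -1/1525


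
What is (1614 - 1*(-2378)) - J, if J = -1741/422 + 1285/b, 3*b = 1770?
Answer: 49720654/12449 ≈ 3993.9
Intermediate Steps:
b = 590 (b = (1/3)*1770 = 590)
J = -24246/12449 (J = -1741/422 + 1285/590 = -1741*1/422 + 1285*(1/590) = -1741/422 + 257/118 = -24246/12449 ≈ -1.9476)
(1614 - 1*(-2378)) - J = (1614 - 1*(-2378)) - 1*(-24246/12449) = (1614 + 2378) + 24246/12449 = 3992 + 24246/12449 = 49720654/12449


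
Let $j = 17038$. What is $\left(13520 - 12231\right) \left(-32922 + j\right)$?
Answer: $-20474476$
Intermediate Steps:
$\left(13520 - 12231\right) \left(-32922 + j\right) = \left(13520 - 12231\right) \left(-32922 + 17038\right) = 1289 \left(-15884\right) = -20474476$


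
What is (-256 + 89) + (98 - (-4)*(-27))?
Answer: -177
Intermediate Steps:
(-256 + 89) + (98 - (-4)*(-27)) = -167 + (98 - 1*108) = -167 + (98 - 108) = -167 - 10 = -177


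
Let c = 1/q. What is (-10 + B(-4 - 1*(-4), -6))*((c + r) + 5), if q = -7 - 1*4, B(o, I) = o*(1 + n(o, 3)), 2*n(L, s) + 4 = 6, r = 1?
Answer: -650/11 ≈ -59.091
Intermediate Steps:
n(L, s) = 1 (n(L, s) = -2 + (½)*6 = -2 + 3 = 1)
B(o, I) = 2*o (B(o, I) = o*(1 + 1) = o*2 = 2*o)
q = -11 (q = -7 - 4 = -11)
c = -1/11 (c = 1/(-11) = -1/11 ≈ -0.090909)
(-10 + B(-4 - 1*(-4), -6))*((c + r) + 5) = (-10 + 2*(-4 - 1*(-4)))*((-1/11 + 1) + 5) = (-10 + 2*(-4 + 4))*(10/11 + 5) = (-10 + 2*0)*(65/11) = (-10 + 0)*(65/11) = -10*65/11 = -650/11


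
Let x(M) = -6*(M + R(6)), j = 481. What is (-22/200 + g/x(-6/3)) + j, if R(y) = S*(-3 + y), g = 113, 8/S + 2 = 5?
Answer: 107494/225 ≈ 477.75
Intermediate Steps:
S = 8/3 (S = 8/(-2 + 5) = 8/3 ≈ 2.6667)
R(y) = -8 + 8*y/3 (R(y) = 8*(-3 + y)/3 = -8 + 8*y/3)
x(M) = -48 - 6*M (x(M) = -6*(M + (-8 + (8/3)*6)) = -6*(M + (-8 + 16)) = -6*(M + 8) = -6*(8 + M) = -48 - 6*M)
(-22/200 + g/x(-6/3)) + j = (-22/200 + 113/(-48 - (-36)/3)) + 481 = (-22*1/200 + 113/(-48 - (-36)/3)) + 481 = (-11/100 + 113/(-48 - 6*(-2))) + 481 = (-11/100 + 113/(-48 + 12)) + 481 = (-11/100 + 113/(-36)) + 481 = (-11/100 + 113*(-1/36)) + 481 = (-11/100 - 113/36) + 481 = -731/225 + 481 = 107494/225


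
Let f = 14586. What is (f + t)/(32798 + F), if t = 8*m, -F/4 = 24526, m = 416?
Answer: -8957/32653 ≈ -0.27431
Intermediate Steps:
F = -98104 (F = -4*24526 = -98104)
t = 3328 (t = 8*416 = 3328)
(f + t)/(32798 + F) = (14586 + 3328)/(32798 - 98104) = 17914/(-65306) = 17914*(-1/65306) = -8957/32653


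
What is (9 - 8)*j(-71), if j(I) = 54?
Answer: 54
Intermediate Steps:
(9 - 8)*j(-71) = (9 - 8)*54 = 1*54 = 54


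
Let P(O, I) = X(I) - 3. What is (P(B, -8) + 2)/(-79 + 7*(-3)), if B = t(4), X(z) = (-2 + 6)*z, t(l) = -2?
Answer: 33/100 ≈ 0.33000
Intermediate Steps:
X(z) = 4*z
B = -2
P(O, I) = -3 + 4*I (P(O, I) = 4*I - 3 = -3 + 4*I)
(P(B, -8) + 2)/(-79 + 7*(-3)) = ((-3 + 4*(-8)) + 2)/(-79 + 7*(-3)) = ((-3 - 32) + 2)/(-79 - 21) = (-35 + 2)/(-100) = -1/100*(-33) = 33/100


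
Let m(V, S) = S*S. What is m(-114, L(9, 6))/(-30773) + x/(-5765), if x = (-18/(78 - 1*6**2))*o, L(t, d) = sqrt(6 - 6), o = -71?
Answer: -213/40355 ≈ -0.0052782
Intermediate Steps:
L(t, d) = 0 (L(t, d) = sqrt(0) = 0)
m(V, S) = S**2
x = 213/7 (x = -18/(78 - 1*6**2)*(-71) = -18/(78 - 1*36)*(-71) = -18/(78 - 36)*(-71) = -18/42*(-71) = -18*1/42*(-71) = -3/7*(-71) = 213/7 ≈ 30.429)
m(-114, L(9, 6))/(-30773) + x/(-5765) = 0**2/(-30773) + (213/7)/(-5765) = 0*(-1/30773) + (213/7)*(-1/5765) = 0 - 213/40355 = -213/40355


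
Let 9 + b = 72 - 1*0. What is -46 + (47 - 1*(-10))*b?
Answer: 3545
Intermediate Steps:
b = 63 (b = -9 + (72 - 1*0) = -9 + (72 + 0) = -9 + 72 = 63)
-46 + (47 - 1*(-10))*b = -46 + (47 - 1*(-10))*63 = -46 + (47 + 10)*63 = -46 + 57*63 = -46 + 3591 = 3545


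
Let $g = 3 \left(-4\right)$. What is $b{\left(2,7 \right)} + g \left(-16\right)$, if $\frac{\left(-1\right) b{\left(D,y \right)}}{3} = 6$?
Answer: $174$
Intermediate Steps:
$g = -12$
$b{\left(D,y \right)} = -18$ ($b{\left(D,y \right)} = \left(-3\right) 6 = -18$)
$b{\left(2,7 \right)} + g \left(-16\right) = -18 - -192 = -18 + 192 = 174$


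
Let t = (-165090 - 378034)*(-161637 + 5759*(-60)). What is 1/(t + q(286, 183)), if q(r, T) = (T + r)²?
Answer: 1/275460220909 ≈ 3.6303e-12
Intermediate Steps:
t = 275460000948 (t = -543124*(-161637 - 345540) = -543124*(-507177) = 275460000948)
1/(t + q(286, 183)) = 1/(275460000948 + (183 + 286)²) = 1/(275460000948 + 469²) = 1/(275460000948 + 219961) = 1/275460220909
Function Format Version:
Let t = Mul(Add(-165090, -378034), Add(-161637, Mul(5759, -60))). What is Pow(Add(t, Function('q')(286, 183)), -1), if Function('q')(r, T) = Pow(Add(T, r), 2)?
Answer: Rational(1, 275460220909) ≈ 3.6303e-12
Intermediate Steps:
t = 275460000948 (t = Mul(-543124, Add(-161637, -345540)) = Mul(-543124, -507177) = 275460000948)
Pow(Add(t, Function('q')(286, 183)), -1) = Pow(Add(275460000948, Pow(Add(183, 286), 2)), -1) = Pow(Add(275460000948, Pow(469, 2)), -1) = Pow(Add(275460000948, 219961), -1) = Pow(275460220909, -1) = Rational(1, 275460220909)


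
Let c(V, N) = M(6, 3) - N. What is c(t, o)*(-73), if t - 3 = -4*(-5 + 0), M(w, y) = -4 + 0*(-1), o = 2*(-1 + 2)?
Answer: 438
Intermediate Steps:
o = 2 (o = 2*1 = 2)
M(w, y) = -4 (M(w, y) = -4 + 0 = -4)
t = 23 (t = 3 - 4*(-5 + 0) = 3 - 4*(-5) = 3 + 20 = 23)
c(V, N) = -4 - N
c(t, o)*(-73) = (-4 - 1*2)*(-73) = (-4 - 2)*(-73) = -6*(-73) = 438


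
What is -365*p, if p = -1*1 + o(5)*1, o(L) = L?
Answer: -1460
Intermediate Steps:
p = 4 (p = -1*1 + 5*1 = -1 + 5 = 4)
-365*p = -365*4 = -1460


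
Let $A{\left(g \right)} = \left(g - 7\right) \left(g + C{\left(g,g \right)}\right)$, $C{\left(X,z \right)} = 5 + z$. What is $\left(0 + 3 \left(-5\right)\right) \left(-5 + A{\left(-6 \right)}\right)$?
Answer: $-1290$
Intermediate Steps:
$A{\left(g \right)} = \left(-7 + g\right) \left(5 + 2 g\right)$ ($A{\left(g \right)} = \left(g - 7\right) \left(g + \left(5 + g\right)\right) = \left(-7 + g\right) \left(5 + 2 g\right)$)
$\left(0 + 3 \left(-5\right)\right) \left(-5 + A{\left(-6 \right)}\right) = \left(0 + 3 \left(-5\right)\right) \left(-5 - \left(-19 - 72\right)\right) = \left(0 - 15\right) \left(-5 + \left(-35 + 54 + 2 \cdot 36\right)\right) = - 15 \left(-5 + \left(-35 + 54 + 72\right)\right) = - 15 \left(-5 + 91\right) = \left(-15\right) 86 = -1290$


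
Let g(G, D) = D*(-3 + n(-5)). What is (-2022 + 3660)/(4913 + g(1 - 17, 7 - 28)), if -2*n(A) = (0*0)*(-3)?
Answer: 819/2488 ≈ 0.32918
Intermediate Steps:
n(A) = 0 (n(A) = -0*0*(-3)/2 = -0*(-3) = -½*0 = 0)
g(G, D) = -3*D (g(G, D) = D*(-3 + 0) = D*(-3) = -3*D)
(-2022 + 3660)/(4913 + g(1 - 17, 7 - 28)) = (-2022 + 3660)/(4913 - 3*(7 - 28)) = 1638/(4913 - 3*(-21)) = 1638/(4913 + 63) = 1638/4976 = 1638*(1/4976) = 819/2488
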